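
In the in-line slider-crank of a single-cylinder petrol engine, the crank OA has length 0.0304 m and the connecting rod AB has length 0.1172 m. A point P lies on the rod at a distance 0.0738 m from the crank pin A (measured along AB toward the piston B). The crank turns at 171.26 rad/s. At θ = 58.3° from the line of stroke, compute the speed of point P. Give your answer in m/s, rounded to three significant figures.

4.92

ω = 171.3 rad/s.  Crank-pin speed |V_A| = rω = 5.2063 m/s, perpendicular to OA.
Rod angle: sinφ = −(r/L) sinθ ⇒ φ = -12.749°; ω_rod = −rω cosθ/√(L²−r²sin²θ) = -23.933 rad/s.
V_P = V_A + ω_rod × AP, with AP = 0.0738 m along the rod.
Components: V_Px = −rω sinθ − a·ω_rod·sinφ = -4.8194 m/s;  V_Py = rω cosθ + a·ω_rod·cosφ = +1.0131 m/s.
|V_P| = √(V_Px² + V_Py²) = 4.9247 m/s.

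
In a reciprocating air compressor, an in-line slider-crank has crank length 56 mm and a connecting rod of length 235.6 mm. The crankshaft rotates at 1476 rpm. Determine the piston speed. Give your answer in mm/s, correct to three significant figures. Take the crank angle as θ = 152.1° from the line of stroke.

ω = 2π·1476/60 = 154.6 rad/s
For an in-line slider-crank, x = r cosθ + √(L² − r² sin²θ), so v = −rω sinθ·[1 + r cosθ/√(L² − r² sin²θ)].
With r = 0.056 m, L = 0.2356 m, θ = 152.1°: √(L² − r² sin²θ) = 0.23414 m.
v = −0.056·154.6·0.46793·[1 + 0.056·-0.88377/0.23414] = -3.1941 m/s.
|v| = 3.1941 m/s = 3194.1 mm/s.

3190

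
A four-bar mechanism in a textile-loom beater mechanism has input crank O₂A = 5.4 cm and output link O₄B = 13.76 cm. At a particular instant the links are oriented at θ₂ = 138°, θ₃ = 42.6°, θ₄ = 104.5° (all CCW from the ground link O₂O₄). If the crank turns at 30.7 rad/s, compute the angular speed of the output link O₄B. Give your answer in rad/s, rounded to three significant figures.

13.6

ω₂ = 30.7 rad/s
Differentiating the loop-closure r₂e^{iθ₂}+r₃e^{iθ₃}=r₁+r₄e^{iθ₄} gives r₂ω₂e^{iθ₂}+r₃ω₃e^{iθ₃}=r₄ω₄e^{iθ₄}.
Eliminating the other unknown: ω₄ = r₂ω₂ sin(θ₂−θ₃) / [r₄ sin(θ₄−θ₃)].
Numerator sine = +0.99556; denominator sine = +0.88213.
Result = 0.054·30.7·(+0.99556) / (0.1376·(+0.88213)) = +13.597 rad/s; magnitude 13.597 rad/s.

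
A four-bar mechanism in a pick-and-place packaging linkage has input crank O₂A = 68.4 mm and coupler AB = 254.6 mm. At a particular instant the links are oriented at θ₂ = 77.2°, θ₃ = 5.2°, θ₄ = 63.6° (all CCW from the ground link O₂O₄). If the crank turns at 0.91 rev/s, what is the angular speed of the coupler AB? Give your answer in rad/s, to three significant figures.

0.424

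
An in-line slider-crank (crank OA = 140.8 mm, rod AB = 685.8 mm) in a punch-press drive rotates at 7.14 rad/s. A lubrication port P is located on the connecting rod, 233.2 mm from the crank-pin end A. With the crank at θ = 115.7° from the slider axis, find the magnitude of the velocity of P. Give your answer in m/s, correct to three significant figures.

0.924

ω = 7.14 rad/s.  Crank-pin speed |V_A| = rω = 1.0053 m/s, perpendicular to OA.
Rod angle: sinφ = −(r/L) sinθ ⇒ φ = -10.661°; ω_rod = −rω cosθ/√(L²−r²sin²θ) = +0.64687 rad/s.
V_P = V_A + ω_rod × AP, with AP = 0.2332 m along the rod.
Components: V_Px = −rω sinθ − a·ω_rod·sinφ = -0.87796 m/s;  V_Py = rω cosθ + a·ω_rod·cosφ = -0.28772 m/s.
|V_P| = √(V_Px² + V_Py²) = 0.9239 m/s.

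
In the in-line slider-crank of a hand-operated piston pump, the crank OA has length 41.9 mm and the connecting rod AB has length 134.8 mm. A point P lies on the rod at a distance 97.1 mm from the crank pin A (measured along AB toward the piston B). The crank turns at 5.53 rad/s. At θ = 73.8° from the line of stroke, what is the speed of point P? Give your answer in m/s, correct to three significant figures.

0.238

ω = 5.53 rad/s.  Crank-pin speed |V_A| = rω = 0.23171 m/s, perpendicular to OA.
Rod angle: sinφ = −(r/L) sinθ ⇒ φ = -17.367°; ω_rod = −rω cosθ/√(L²−r²sin²θ) = -0.50246 rad/s.
V_P = V_A + ω_rod × AP, with AP = 0.0971 m along the rod.
Components: V_Px = −rω sinθ − a·ω_rod·sinφ = -0.23707 m/s;  V_Py = rω cosθ + a·ω_rod·cosφ = +0.018079 m/s.
|V_P| = √(V_Px² + V_Py²) = 0.23776 m/s.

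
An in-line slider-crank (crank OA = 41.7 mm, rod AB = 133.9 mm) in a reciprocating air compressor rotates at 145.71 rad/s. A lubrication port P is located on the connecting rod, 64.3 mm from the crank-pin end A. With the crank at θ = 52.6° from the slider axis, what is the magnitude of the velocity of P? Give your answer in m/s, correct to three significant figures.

5.62

ω = 145.7 rad/s.  Crank-pin speed |V_A| = rω = 6.0761 m/s, perpendicular to OA.
Rod angle: sinφ = −(r/L) sinθ ⇒ φ = -14.324°; ω_rod = −rω cosθ/√(L²−r²sin²θ) = -28.446 rad/s.
V_P = V_A + ω_rod × AP, with AP = 0.0643 m along the rod.
Components: V_Px = −rω sinθ − a·ω_rod·sinφ = -5.2795 m/s;  V_Py = rω cosθ + a·ω_rod·cosφ = +1.9183 m/s.
|V_P| = √(V_Px² + V_Py²) = 5.6172 m/s.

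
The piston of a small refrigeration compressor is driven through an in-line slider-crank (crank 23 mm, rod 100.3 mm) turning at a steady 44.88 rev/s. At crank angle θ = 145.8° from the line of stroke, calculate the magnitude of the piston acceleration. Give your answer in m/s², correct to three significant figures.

ω = 2π·44.9 = 282 rad/s
x(θ) = r cosθ + √(L² − r² sin²θ); with ω constant, a = ω²·d²x/dθ².
d²x/dθ² = −r cosθ − r²(cos2θ)/√u − r⁴ sin²2θ/(4u^{3/2}),  u = L² − r² sin²θ = 0.00989296 m².
Substituting r = 0.023 m, L = 0.1003 m, θ = 145.8°: d²x/dθ² = +0.017004 m.
a = ω²·d²x/dθ² = (282)²·(+0.017004) = +1352.1 m/s²;  |a| = 1352.1 m/s².

1350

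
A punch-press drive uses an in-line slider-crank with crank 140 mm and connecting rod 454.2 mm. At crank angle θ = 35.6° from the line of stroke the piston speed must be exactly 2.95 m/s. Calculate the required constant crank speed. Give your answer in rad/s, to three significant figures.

28.8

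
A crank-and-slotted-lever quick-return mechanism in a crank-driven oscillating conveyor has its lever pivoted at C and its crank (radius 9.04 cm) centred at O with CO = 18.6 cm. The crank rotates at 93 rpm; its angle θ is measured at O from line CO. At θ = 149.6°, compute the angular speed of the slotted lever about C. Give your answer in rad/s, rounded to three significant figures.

4.48

ω = 9.739 rad/s (from 93 rpm).
Crank pin A relative to C: A = (d + r cosθ, r sinθ); lever angle φ = atan2(r sinθ, d + r cosθ).
Differentiating tanφ: φ̇ = rω(d cosθ + r)/(d² + r² + 2dr cosθ).
d² + r² + 2dr cosθ = |CA|² = 0.0137629 m²;  d cosθ + r = -0.070028 m.
|ω_lever| = |0.0904·9.739·-0.070028| / 0.0137629 = 4.4796 rad/s.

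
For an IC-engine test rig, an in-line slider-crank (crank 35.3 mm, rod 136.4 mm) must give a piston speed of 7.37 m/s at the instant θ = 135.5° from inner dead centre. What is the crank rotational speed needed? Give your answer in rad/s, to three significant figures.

367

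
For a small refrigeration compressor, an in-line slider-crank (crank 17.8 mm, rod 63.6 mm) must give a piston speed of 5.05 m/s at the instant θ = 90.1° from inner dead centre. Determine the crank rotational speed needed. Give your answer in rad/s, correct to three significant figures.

For an in-line slider-crank, |v_piston| = rω|sinθ|·[1 + r cosθ/√(L² − r² sin²θ)].
With r = 0.0178 m, L = 0.0636 m, θ = 90.1°: the bracketed kinematic factor |dx/dθ| = 0.017791 m.
ω = v/|dx/dθ| = 5.05/0.017791 = 283.85 rad/s.

284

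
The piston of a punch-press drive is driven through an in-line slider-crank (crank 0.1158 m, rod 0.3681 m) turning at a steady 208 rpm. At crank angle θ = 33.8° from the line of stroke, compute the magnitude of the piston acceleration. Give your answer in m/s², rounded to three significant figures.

52.7

ω = 2π·208/60 = 21.78 rad/s
x(θ) = r cosθ + √(L² − r² sin²θ); with ω constant, a = ω²·d²x/dθ².
d²x/dθ² = −r cosθ − r²(cos2θ)/√u − r⁴ sin²2θ/(4u^{3/2}),  u = L² − r² sin²θ = 0.131348 m².
Substituting r = 0.1158 m, L = 0.3681 m, θ = 33.8°: d²x/dθ² = -0.11113 m.
a = ω²·d²x/dθ² = (21.78)²·(-0.11113) = -52.727 m/s²;  |a| = 52.727 m/s².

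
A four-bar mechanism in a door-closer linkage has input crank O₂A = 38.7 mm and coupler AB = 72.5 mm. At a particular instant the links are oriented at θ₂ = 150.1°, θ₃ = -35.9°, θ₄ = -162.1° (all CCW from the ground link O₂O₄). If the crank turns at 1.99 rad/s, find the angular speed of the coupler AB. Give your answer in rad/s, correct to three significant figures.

ω₂ = 1.99 rad/s
Differentiating the loop-closure r₂e^{iθ₂}+r₃e^{iθ₃}=r₁+r₄e^{iθ₄} gives r₂ω₂e^{iθ₂}+r₃ω₃e^{iθ₃}=r₄ω₄e^{iθ₄}.
Eliminating the other unknown: ω₃ = r₂ω₂ sin(θ₄−θ₂) / [r₃ sin(θ₃−θ₄)].
Numerator sine = +0.74080; denominator sine = +0.80696.
Result = 0.0387·1.99·(+0.74080) / (0.0725·(+0.80696)) = +0.97516 rad/s; magnitude 0.97516 rad/s.

0.975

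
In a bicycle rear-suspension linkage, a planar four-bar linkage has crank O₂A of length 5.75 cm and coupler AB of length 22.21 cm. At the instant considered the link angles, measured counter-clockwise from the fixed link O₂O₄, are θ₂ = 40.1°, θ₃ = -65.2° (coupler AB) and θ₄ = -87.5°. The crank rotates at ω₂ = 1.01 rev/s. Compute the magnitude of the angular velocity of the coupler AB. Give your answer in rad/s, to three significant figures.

3.43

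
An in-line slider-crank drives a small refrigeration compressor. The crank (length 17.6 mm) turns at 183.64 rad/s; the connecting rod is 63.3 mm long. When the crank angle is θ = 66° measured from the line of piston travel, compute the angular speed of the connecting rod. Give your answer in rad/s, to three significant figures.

21.5

ω = 183.6 rad/s
The rod makes angle φ with the slider axis where L sinφ = r sinθ; differentiating, L cosφ·φ̇ = r ω cosθ.
L cosφ = √(L² − r² sin²θ) = 0.061224 m.
|ω_rod| = r ω |cosθ| / √(L² − r² sin²θ) = 0.0176·183.6·0.40674/0.061224 = 21.472 rad/s.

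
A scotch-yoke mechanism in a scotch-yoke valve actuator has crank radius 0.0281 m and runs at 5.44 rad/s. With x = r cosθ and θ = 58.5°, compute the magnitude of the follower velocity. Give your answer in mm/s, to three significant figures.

ω = 5.44 rad/s
x = r cosθ ⇒ ẋ = −rω sinθ.
|v| = rω|sinθ| = 0.0281·5.44·|sin 58.5°| = 0.13034 m/s = 130.34 mm/s.

130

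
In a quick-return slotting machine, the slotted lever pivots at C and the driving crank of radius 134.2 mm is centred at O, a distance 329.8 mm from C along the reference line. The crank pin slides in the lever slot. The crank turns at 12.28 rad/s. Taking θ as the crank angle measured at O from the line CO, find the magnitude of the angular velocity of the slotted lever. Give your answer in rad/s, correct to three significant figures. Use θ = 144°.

ω = 12.28 rad/s
Crank pin A relative to C: A = (d + r cosθ, r sinθ); lever angle φ = atan2(r sinθ, d + r cosθ).
Differentiating tanφ: φ̇ = rω(d cosθ + r)/(d² + r² + 2dr cosθ).
d² + r² + 2dr cosθ = |CA|² = 0.0551649 m²;  d cosθ + r = -0.13261 m.
|ω_lever| = |0.1342·12.28·-0.13261| / 0.0551649 = 3.9617 rad/s.

3.96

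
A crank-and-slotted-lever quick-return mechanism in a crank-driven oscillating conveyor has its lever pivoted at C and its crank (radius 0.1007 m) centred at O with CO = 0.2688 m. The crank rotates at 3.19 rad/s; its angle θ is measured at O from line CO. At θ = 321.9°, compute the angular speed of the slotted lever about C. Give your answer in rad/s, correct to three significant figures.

0.802

ω = 3.19 rad/s
Crank pin A relative to C: A = (d + r cosθ, r sinθ); lever angle φ = atan2(r sinθ, d + r cosθ).
Differentiating tanφ: φ̇ = rω(d cosθ + r)/(d² + r² + 2dr cosθ).
d² + r² + 2dr cosθ = |CA|² = 0.124996 m²;  d cosθ + r = +0.31223 m.
|ω_lever| = |0.1007·3.19·+0.31223| / 0.124996 = 0.80241 rad/s.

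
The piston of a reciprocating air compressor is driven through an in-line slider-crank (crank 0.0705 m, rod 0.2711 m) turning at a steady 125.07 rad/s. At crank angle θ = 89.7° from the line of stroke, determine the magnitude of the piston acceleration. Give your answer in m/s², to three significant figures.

291

ω = 125.1 rad/s
x(θ) = r cosθ + √(L² − r² sin²θ); with ω constant, a = ω²·d²x/dθ².
d²x/dθ² = −r cosθ − r²(cos2θ)/√u − r⁴ sin²2θ/(4u^{3/2}),  u = L² − r² sin²θ = 0.0685251 m².
Substituting r = 0.0705 m, L = 0.2711 m, θ = 89.7°: d²x/dθ² = +0.018617 m.
a = ω²·d²x/dθ² = (125.1)²·(+0.018617) = +291.21 m/s²;  |a| = 291.21 m/s².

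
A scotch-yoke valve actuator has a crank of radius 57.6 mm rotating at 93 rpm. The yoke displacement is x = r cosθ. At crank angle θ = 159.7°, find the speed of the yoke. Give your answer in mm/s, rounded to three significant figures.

ω = 9.739 rad/s (from 93 rpm).
x = r cosθ ⇒ ẋ = −rω sinθ.
|v| = rω|sinθ| = 0.0576·9.739·|sin 159.7°| = 0.19462 m/s = 194.62 mm/s.

195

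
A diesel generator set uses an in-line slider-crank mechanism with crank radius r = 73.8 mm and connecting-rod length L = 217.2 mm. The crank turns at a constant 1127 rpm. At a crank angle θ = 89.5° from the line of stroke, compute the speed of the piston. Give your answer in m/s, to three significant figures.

8.74

ω = 2π·1127/60 = 118 rad/s
For an in-line slider-crank, x = r cosθ + √(L² − r² sin²θ), so v = −rω sinθ·[1 + r cosθ/√(L² − r² sin²θ)].
With r = 0.0738 m, L = 0.2172 m, θ = 89.5°: √(L² − r² sin²θ) = 0.20428 m.
v = −0.0738·118·0.99996·[1 + 0.0738·0.00873/0.20428] = -8.7369 m/s.
|v| = 8.7369 m/s.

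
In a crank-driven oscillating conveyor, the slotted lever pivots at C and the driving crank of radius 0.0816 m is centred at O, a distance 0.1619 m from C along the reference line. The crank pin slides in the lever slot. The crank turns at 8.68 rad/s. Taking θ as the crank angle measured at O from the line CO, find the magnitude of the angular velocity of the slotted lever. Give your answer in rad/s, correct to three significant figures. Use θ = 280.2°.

2.08

ω = 8.68 rad/s
Crank pin A relative to C: A = (d + r cosθ, r sinθ); lever angle φ = atan2(r sinθ, d + r cosθ).
Differentiating tanφ: φ̇ = rω(d cosθ + r)/(d² + r² + 2dr cosθ).
d² + r² + 2dr cosθ = |CA|² = 0.0375491 m²;  d cosθ + r = +0.11027 m.
|ω_lever| = |0.0816·8.68·+0.11027| / 0.0375491 = 2.08 rad/s.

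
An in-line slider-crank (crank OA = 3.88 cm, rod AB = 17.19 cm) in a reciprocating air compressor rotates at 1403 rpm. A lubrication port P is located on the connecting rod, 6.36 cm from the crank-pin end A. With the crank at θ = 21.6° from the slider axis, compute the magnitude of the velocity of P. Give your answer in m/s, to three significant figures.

4.03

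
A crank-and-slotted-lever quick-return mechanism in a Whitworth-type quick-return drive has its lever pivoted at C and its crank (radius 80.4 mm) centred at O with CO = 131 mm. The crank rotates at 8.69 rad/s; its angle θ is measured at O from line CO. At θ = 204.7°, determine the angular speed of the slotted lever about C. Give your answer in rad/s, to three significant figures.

6.01

ω = 8.69 rad/s
Crank pin A relative to C: A = (d + r cosθ, r sinθ); lever angle φ = atan2(r sinθ, d + r cosθ).
Differentiating tanφ: φ̇ = rω(d cosθ + r)/(d² + r² + 2dr cosθ).
d² + r² + 2dr cosθ = |CA|² = 0.00448762 m²;  d cosθ + r = -0.038615 m.
|ω_lever| = |0.0804·8.69·-0.038615| / 0.00448762 = 6.0119 rad/s.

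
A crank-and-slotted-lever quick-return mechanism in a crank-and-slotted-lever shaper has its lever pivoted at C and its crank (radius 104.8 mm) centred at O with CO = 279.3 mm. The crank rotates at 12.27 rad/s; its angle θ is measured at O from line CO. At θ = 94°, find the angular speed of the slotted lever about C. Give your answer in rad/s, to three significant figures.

1.29

ω = 12.27 rad/s
Crank pin A relative to C: A = (d + r cosθ, r sinθ); lever angle φ = atan2(r sinθ, d + r cosθ).
Differentiating tanφ: φ̇ = rω(d cosθ + r)/(d² + r² + 2dr cosθ).
d² + r² + 2dr cosθ = |CA|² = 0.0849079 m²;  d cosθ + r = +0.085317 m.
|ω_lever| = |0.1048·12.27·+0.085317| / 0.0849079 = 1.2921 rad/s.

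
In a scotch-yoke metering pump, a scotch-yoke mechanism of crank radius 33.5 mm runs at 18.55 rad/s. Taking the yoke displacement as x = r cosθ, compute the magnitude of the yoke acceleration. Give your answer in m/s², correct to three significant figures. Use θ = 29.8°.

10.0

ω = 18.55 rad/s
x = r cosθ ⇒ ẍ = −rω² cosθ (ω constant).
|a| = rω²|cosθ| = 0.0335·(18.55)²·|cos 29.8°| = 10.003 m/s².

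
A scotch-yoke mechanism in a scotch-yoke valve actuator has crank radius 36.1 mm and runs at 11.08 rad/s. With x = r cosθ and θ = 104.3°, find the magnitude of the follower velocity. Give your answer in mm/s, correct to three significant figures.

ω = 11.08 rad/s
x = r cosθ ⇒ ẋ = −rω sinθ.
|v| = rω|sinθ| = 0.0361·11.08·|sin 104.3°| = 0.38759 m/s = 387.59 mm/s.

388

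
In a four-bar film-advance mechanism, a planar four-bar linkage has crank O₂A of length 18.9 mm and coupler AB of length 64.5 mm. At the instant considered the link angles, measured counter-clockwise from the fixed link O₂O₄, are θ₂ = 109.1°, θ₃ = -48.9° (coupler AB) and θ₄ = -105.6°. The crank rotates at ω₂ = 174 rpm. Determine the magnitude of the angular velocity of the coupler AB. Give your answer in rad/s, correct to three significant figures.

ω₂ = 18.22 rad/s (from 174 rpm).
Differentiating the loop-closure r₂e^{iθ₂}+r₃e^{iθ₃}=r₁+r₄e^{iθ₄} gives r₂ω₂e^{iθ₂}+r₃ω₃e^{iθ₃}=r₄ω₄e^{iθ₄}.
Eliminating the other unknown: ω₃ = r₂ω₂ sin(θ₄−θ₂) / [r₃ sin(θ₃−θ₄)].
Numerator sine = +0.56928; denominator sine = +0.83581.
Result = 0.0189·18.22·(+0.56928) / (0.0645·(+0.83581)) = +3.6366 rad/s; magnitude 3.6366 rad/s.

3.64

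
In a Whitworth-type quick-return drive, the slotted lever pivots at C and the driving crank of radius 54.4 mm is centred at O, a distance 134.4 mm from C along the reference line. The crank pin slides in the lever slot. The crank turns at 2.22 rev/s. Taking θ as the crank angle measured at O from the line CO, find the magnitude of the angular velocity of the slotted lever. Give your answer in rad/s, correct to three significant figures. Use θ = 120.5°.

ω = 13.95 rad/s (from 2.22 rev/s).
Crank pin A relative to C: A = (d + r cosθ, r sinθ); lever angle φ = atan2(r sinθ, d + r cosθ).
Differentiating tanφ: φ̇ = rω(d cosθ + r)/(d² + r² + 2dr cosθ).
d² + r² + 2dr cosθ = |CA|² = 0.0136011 m²;  d cosθ + r = -0.013813 m.
|ω_lever| = |0.0544·13.95·-0.013813| / 0.0136011 = 0.77064 rad/s.

0.771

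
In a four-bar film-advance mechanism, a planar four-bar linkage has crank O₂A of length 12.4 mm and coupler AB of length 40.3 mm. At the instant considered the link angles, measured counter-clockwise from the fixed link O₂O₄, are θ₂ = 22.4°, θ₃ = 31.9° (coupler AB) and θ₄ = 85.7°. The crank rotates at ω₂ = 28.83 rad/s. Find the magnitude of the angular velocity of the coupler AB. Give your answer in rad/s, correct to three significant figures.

ω₂ = 28.83 rad/s
Differentiating the loop-closure r₂e^{iθ₂}+r₃e^{iθ₃}=r₁+r₄e^{iθ₄} gives r₂ω₂e^{iθ₂}+r₃ω₃e^{iθ₃}=r₄ω₄e^{iθ₄}.
Eliminating the other unknown: ω₃ = r₂ω₂ sin(θ₄−θ₂) / [r₃ sin(θ₃−θ₄)].
Numerator sine = +0.89337; denominator sine = -0.80696.
Result = 0.0124·28.83·(+0.89337) / (0.0403·(-0.80696)) = -9.8207 rad/s; magnitude 9.8207 rad/s.

9.82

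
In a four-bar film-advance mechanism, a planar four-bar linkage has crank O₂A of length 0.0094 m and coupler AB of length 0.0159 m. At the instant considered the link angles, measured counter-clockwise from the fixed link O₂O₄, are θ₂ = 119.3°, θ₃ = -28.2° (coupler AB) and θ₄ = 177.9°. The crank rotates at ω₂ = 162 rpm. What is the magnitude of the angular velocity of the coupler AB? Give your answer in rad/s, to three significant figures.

19.5

ω₂ = 16.96 rad/s (from 162 rpm).
Differentiating the loop-closure r₂e^{iθ₂}+r₃e^{iθ₃}=r₁+r₄e^{iθ₄} gives r₂ω₂e^{iθ₂}+r₃ω₃e^{iθ₃}=r₄ω₄e^{iθ₄}.
Eliminating the other unknown: ω₃ = r₂ω₂ sin(θ₄−θ₂) / [r₃ sin(θ₃−θ₄)].
Numerator sine = +0.85355; denominator sine = +0.43994.
Result = 0.0094·16.96·(+0.85355) / (0.0159·(+0.43994)) = +19.459 rad/s; magnitude 19.459 rad/s.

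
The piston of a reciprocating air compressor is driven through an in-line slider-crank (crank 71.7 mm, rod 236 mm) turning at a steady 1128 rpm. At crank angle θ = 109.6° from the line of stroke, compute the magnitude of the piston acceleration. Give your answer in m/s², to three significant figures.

ω = 2π·1128/60 = 118.1 rad/s
x(θ) = r cosθ + √(L² − r² sin²θ); with ω constant, a = ω²·d²x/dθ².
d²x/dθ² = −r cosθ − r²(cos2θ)/√u − r⁴ sin²2θ/(4u^{3/2}),  u = L² − r² sin²θ = 0.0511336 m².
Substituting r = 0.0717 m, L = 0.236 m, θ = 109.6°: d²x/dθ² = +0.041442 m.
a = ω²·d²x/dθ² = (118.1)²·(+0.041442) = +578.24 m/s²;  |a| = 578.24 m/s².

578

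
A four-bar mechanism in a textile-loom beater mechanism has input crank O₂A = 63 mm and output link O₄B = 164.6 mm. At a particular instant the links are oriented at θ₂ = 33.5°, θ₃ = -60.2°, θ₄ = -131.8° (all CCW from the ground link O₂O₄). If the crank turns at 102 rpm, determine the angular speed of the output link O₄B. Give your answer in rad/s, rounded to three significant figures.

4.30

ω₂ = 10.68 rad/s (from 102 rpm).
Differentiating the loop-closure r₂e^{iθ₂}+r₃e^{iθ₃}=r₁+r₄e^{iθ₄} gives r₂ω₂e^{iθ₂}+r₃ω₃e^{iθ₃}=r₄ω₄e^{iθ₄}.
Eliminating the other unknown: ω₄ = r₂ω₂ sin(θ₂−θ₃) / [r₄ sin(θ₄−θ₃)].
Numerator sine = +0.99792; denominator sine = -0.94888.
Result = 0.063·10.68·(+0.99792) / (0.1646·(-0.94888)) = -4.2996 rad/s; magnitude 4.2996 rad/s.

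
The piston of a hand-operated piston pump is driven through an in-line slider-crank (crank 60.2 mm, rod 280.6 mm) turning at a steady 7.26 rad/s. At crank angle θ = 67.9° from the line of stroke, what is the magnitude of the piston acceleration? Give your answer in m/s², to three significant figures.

0.700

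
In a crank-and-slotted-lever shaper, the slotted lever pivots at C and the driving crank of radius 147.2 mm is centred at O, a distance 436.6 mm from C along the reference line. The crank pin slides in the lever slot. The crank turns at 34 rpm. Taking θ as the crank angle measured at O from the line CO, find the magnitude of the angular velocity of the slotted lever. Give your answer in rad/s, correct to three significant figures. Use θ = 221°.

0.829

ω = 3.56 rad/s (from 34 rpm).
Crank pin A relative to C: A = (d + r cosθ, r sinθ); lever angle φ = atan2(r sinθ, d + r cosθ).
Differentiating tanφ: φ̇ = rω(d cosθ + r)/(d² + r² + 2dr cosθ).
d² + r² + 2dr cosθ = |CA|² = 0.115281 m²;  d cosθ + r = -0.18231 m.
|ω_lever| = |0.1472·3.56·-0.18231| / 0.115281 = 0.82882 rad/s.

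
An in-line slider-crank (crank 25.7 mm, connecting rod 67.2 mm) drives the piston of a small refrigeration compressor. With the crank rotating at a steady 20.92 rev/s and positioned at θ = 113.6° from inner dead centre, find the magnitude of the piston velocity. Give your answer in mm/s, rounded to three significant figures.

ω = 2π·20.9 = 131.4 rad/s
For an in-line slider-crank, x = r cosθ + √(L² − r² sin²θ), so v = −rω sinθ·[1 + r cosθ/√(L² − r² sin²θ)].
With r = 0.0257 m, L = 0.0672 m, θ = 113.6°: √(L² − r² sin²θ) = 0.062938 m.
v = −0.0257·131.4·0.91636·[1 + 0.0257·-0.40035/0.062938] = -2.5895 m/s.
|v| = 2.5895 m/s = 2589.5 mm/s.

2590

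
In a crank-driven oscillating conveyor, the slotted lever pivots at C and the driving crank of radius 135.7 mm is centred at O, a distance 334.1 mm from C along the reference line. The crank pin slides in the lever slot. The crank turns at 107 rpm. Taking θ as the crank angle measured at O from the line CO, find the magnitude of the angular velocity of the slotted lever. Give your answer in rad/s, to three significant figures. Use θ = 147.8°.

4.19

ω = 11.21 rad/s (from 107 rpm).
Crank pin A relative to C: A = (d + r cosθ, r sinθ); lever angle φ = atan2(r sinθ, d + r cosθ).
Differentiating tanφ: φ̇ = rω(d cosθ + r)/(d² + r² + 2dr cosθ).
d² + r² + 2dr cosθ = |CA|² = 0.053309 m²;  d cosθ + r = -0.14701 m.
|ω_lever| = |0.1357·11.21·-0.14701| / 0.053309 = 4.1932 rad/s.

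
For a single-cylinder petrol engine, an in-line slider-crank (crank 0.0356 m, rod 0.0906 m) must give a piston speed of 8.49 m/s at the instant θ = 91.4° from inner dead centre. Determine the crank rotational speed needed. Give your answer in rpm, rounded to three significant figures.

2300

For an in-line slider-crank, |v_piston| = rω|sinθ|·[1 + r cosθ/√(L² − r² sin²θ)].
With r = 0.0356 m, L = 0.0906 m, θ = 91.4°: the bracketed kinematic factor |dx/dθ| = 0.035218 m.
ω = v/|dx/dθ| = 8.49/0.035218 = 241.07 rad/s.
N = 60ω/(2π) = 2302.1 rpm.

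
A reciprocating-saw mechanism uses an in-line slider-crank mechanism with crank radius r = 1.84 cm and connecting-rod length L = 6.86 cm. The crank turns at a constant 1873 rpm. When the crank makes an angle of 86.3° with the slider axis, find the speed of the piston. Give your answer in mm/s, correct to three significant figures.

ω = 2π·1873/60 = 196.1 rad/s
For an in-line slider-crank, x = r cosθ + √(L² − r² sin²θ), so v = −rω sinθ·[1 + r cosθ/√(L² − r² sin²θ)].
With r = 0.0184 m, L = 0.0686 m, θ = 86.3°: √(L² − r² sin²θ) = 0.066097 m.
v = −0.0184·196.1·0.99792·[1 + 0.0184·0.06453/0.066097] = -3.6662 m/s.
|v| = 3.6662 m/s = 3666.2 mm/s.

3670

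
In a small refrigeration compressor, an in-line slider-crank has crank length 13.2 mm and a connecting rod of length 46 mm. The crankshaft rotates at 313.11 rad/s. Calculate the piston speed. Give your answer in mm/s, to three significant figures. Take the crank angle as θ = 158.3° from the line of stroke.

1120

ω = 313.1 rad/s
For an in-line slider-crank, x = r cosθ + √(L² − r² sin²θ), so v = −rω sinθ·[1 + r cosθ/√(L² − r² sin²θ)].
With r = 0.0132 m, L = 0.046 m, θ = 158.3°: √(L² − r² sin²θ) = 0.04574 m.
v = −0.0132·313.1·0.36975·[1 + 0.0132·-0.92913/0.04574] = -1.1184 m/s.
|v| = 1.1184 m/s = 1118.4 mm/s.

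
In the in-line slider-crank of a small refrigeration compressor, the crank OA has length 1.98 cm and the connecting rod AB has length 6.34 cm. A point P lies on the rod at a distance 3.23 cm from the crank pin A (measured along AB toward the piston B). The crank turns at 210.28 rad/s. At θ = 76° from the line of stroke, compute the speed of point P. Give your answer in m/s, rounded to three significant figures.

4.23

ω = 210.3 rad/s.  Crank-pin speed |V_A| = rω = 4.1635 m/s, perpendicular to OA.
Rod angle: sinφ = −(r/L) sinθ ⇒ φ = -17.639°; ω_rod = −rω cosθ/√(L²−r²sin²θ) = -16.671 rad/s.
V_P = V_A + ω_rod × AP, with AP = 0.0323 m along the rod.
Components: V_Px = −rω sinθ − a·ω_rod·sinφ = -4.203 m/s;  V_Py = rω cosθ + a·ω_rod·cosφ = +0.49409 m/s.
|V_P| = √(V_Px² + V_Py²) = 4.232 m/s.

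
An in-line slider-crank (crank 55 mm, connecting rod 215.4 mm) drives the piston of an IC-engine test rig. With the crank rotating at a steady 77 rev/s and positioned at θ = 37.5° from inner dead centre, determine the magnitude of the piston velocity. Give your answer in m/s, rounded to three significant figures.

19.5

ω = 2π·77 = 483.8 rad/s
For an in-line slider-crank, x = r cosθ + √(L² − r² sin²θ), so v = −rω sinθ·[1 + r cosθ/√(L² − r² sin²θ)].
With r = 0.055 m, L = 0.2154 m, θ = 37.5°: √(L² − r² sin²θ) = 0.21278 m.
v = −0.055·483.8·0.60876·[1 + 0.055·0.79335/0.21278] = -19.521 m/s.
|v| = 19.521 m/s.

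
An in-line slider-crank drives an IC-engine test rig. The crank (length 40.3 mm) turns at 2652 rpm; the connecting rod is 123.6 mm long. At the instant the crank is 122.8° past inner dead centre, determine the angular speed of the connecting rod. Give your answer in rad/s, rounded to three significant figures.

51.0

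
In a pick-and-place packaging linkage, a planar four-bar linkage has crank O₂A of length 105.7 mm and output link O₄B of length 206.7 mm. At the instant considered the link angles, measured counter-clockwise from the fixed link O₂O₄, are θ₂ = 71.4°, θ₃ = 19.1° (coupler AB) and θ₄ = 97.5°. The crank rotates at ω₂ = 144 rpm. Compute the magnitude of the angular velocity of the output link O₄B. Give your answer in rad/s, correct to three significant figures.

6.23

ω₂ = 15.08 rad/s (from 144 rpm).
Differentiating the loop-closure r₂e^{iθ₂}+r₃e^{iθ₃}=r₁+r₄e^{iθ₄} gives r₂ω₂e^{iθ₂}+r₃ω₃e^{iθ₃}=r₄ω₄e^{iθ₄}.
Eliminating the other unknown: ω₄ = r₂ω₂ sin(θ₂−θ₃) / [r₄ sin(θ₄−θ₃)].
Numerator sine = +0.79122; denominator sine = +0.97958.
Result = 0.1057·15.08·(+0.79122) / (0.2067·(+0.97958)) = +6.2286 rad/s; magnitude 6.2286 rad/s.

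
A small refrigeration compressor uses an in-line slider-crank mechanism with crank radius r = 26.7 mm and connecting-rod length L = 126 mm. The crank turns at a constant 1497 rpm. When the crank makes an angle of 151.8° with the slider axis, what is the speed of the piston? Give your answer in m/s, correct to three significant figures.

ω = 2π·1497/60 = 156.8 rad/s
For an in-line slider-crank, x = r cosθ + √(L² − r² sin²θ), so v = −rω sinθ·[1 + r cosθ/√(L² − r² sin²θ)].
With r = 0.0267 m, L = 0.126 m, θ = 151.8°: √(L² − r² sin²θ) = 0.12537 m.
v = −0.0267·156.8·0.47255·[1 + 0.0267·-0.88130/0.12537] = -1.6067 m/s.
|v| = 1.6067 m/s.

1.61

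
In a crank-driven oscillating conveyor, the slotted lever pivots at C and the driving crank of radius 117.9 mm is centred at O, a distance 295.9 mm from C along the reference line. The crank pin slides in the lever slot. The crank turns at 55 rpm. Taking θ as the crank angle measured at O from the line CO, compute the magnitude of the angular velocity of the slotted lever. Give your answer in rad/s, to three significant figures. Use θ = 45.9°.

ω = 5.76 rad/s (from 55 rpm).
Crank pin A relative to C: A = (d + r cosθ, r sinθ); lever angle φ = atan2(r sinθ, d + r cosθ).
Differentiating tanφ: φ̇ = rω(d cosθ + r)/(d² + r² + 2dr cosθ).
d² + r² + 2dr cosθ = |CA|² = 0.150013 m²;  d cosθ + r = +0.32382 m.
|ω_lever| = |0.1179·5.76·+0.32382| / 0.150013 = 1.4658 rad/s.

1.47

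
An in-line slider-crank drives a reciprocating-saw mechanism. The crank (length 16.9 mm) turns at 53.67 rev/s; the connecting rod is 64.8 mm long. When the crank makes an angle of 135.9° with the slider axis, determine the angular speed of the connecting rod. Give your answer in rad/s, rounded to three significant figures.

64.2

ω = 337.2 rad/s (converted from 53.67 rev/s).
The rod makes angle φ with the slider axis where L sinφ = r sinθ; differentiating, L cosφ·φ̇ = r ω cosθ.
L cosφ = √(L² − r² sin²θ) = 0.063724 m.
|ω_rod| = r ω |cosθ| / √(L² − r² sin²θ) = 0.0169·337.2·0.71813/0.063724 = 64.224 rad/s.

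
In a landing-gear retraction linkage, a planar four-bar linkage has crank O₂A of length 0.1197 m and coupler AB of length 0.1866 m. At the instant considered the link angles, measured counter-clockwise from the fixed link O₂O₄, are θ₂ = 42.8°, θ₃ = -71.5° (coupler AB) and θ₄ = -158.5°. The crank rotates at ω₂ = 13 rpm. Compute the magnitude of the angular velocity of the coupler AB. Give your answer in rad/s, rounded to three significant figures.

0.318

ω₂ = 1.361 rad/s (from 13 rpm).
Differentiating the loop-closure r₂e^{iθ₂}+r₃e^{iθ₃}=r₁+r₄e^{iθ₄} gives r₂ω₂e^{iθ₂}+r₃ω₃e^{iθ₃}=r₄ω₄e^{iθ₄}.
Eliminating the other unknown: ω₃ = r₂ω₂ sin(θ₄−θ₂) / [r₃ sin(θ₃−θ₄)].
Numerator sine = +0.36325; denominator sine = +0.99863.
Result = 0.1197·1.361·(+0.36325) / (0.1866·(+0.99863)) = +0.31766 rad/s; magnitude 0.31766 rad/s.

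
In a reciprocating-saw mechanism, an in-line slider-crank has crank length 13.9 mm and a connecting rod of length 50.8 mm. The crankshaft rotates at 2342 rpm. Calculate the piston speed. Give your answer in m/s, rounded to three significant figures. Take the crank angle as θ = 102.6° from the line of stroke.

3.12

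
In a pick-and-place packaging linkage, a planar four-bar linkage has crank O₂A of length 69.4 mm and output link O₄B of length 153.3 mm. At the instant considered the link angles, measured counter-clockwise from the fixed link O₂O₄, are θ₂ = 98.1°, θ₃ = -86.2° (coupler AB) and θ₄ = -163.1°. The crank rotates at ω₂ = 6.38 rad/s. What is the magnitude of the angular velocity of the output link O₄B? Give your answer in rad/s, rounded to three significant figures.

ω₂ = 6.38 rad/s
Differentiating the loop-closure r₂e^{iθ₂}+r₃e^{iθ₃}=r₁+r₄e^{iθ₄} gives r₂ω₂e^{iθ₂}+r₃ω₃e^{iθ₃}=r₄ω₄e^{iθ₄}.
Eliminating the other unknown: ω₄ = r₂ω₂ sin(θ₂−θ₃) / [r₄ sin(θ₄−θ₃)].
Numerator sine = -0.07498; denominator sine = -0.97398.
Result = 0.0694·6.38·(-0.07498) / (0.1533·(-0.97398)) = +0.22235 rad/s; magnitude 0.22235 rad/s.

0.222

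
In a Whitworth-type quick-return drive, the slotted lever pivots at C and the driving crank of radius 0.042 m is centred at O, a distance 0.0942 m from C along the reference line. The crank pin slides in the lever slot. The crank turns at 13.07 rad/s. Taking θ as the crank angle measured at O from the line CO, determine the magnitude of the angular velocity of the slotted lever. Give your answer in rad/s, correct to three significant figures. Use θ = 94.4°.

1.90

ω = 13.07 rad/s
Crank pin A relative to C: A = (d + r cosθ, r sinθ); lever angle φ = atan2(r sinθ, d + r cosθ).
Differentiating tanφ: φ̇ = rω(d cosθ + r)/(d² + r² + 2dr cosθ).
d² + r² + 2dr cosθ = |CA|² = 0.0100306 m²;  d cosθ + r = +0.034773 m.
|ω_lever| = |0.042·13.07·+0.034773| / 0.0100306 = 1.903 rad/s.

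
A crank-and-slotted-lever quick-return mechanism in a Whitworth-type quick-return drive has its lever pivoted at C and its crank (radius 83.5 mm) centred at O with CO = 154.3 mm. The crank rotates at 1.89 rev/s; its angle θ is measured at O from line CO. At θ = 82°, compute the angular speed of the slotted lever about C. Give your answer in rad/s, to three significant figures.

ω = 11.88 rad/s (from 1.89 rev/s).
Crank pin A relative to C: A = (d + r cosθ, r sinθ); lever angle φ = atan2(r sinθ, d + r cosθ).
Differentiating tanφ: φ̇ = rω(d cosθ + r)/(d² + r² + 2dr cosθ).
d² + r² + 2dr cosθ = |CA|² = 0.034367 m²;  d cosθ + r = +0.10497 m.
|ω_lever| = |0.0835·11.88·+0.10497| / 0.034367 = 3.0288 rad/s.

3.03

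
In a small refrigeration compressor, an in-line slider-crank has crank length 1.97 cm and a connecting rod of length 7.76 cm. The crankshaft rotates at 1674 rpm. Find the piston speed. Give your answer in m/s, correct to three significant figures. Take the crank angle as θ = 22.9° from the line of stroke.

1.66

ω = 2π·1674/60 = 175.3 rad/s
For an in-line slider-crank, x = r cosθ + √(L² − r² sin²θ), so v = −rω sinθ·[1 + r cosθ/√(L² − r² sin²θ)].
With r = 0.0197 m, L = 0.0776 m, θ = 22.9°: √(L² − r² sin²θ) = 0.07722 m.
v = −0.0197·175.3·0.38912·[1 + 0.0197·0.92119/0.07722] = -1.6596 m/s.
|v| = 1.6596 m/s.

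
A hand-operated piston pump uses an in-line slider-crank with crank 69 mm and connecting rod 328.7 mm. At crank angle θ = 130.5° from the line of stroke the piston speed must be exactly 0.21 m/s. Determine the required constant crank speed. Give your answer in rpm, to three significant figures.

44.3

For an in-line slider-crank, |v_piston| = rω|sinθ|·[1 + r cosθ/√(L² − r² sin²θ)].
With r = 0.069 m, L = 0.3287 m, θ = 130.5°: the bracketed kinematic factor |dx/dθ| = 0.045222 m.
ω = v/|dx/dθ| = 0.21/0.045222 = 4.6437 rad/s.
N = 60ω/(2π) = 44.345 rpm.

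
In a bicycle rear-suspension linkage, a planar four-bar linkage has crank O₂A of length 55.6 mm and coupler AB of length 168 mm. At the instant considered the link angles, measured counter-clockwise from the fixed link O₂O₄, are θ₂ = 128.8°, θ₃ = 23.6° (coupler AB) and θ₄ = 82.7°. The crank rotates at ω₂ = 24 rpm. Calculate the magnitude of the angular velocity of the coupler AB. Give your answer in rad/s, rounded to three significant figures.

0.698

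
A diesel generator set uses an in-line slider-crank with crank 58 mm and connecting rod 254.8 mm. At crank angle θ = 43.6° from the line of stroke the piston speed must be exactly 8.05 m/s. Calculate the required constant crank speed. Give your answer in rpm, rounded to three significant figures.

For an in-line slider-crank, |v_piston| = rω|sinθ|·[1 + r cosθ/√(L² − r² sin²θ)].
With r = 0.058 m, L = 0.2548 m, θ = 43.6°: the bracketed kinematic factor |dx/dθ| = 0.046674 m.
ω = v/|dx/dθ| = 8.05/0.046674 = 172.47 rad/s.
N = 60ω/(2π) = 1647 rpm.

1650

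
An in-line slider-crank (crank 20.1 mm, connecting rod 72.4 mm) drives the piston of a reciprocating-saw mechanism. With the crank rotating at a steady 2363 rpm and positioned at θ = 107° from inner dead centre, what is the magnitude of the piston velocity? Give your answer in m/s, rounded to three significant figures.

4.36

ω = 2π·2363/60 = 247.5 rad/s
For an in-line slider-crank, x = r cosθ + √(L² − r² sin²θ), so v = −rω sinθ·[1 + r cosθ/√(L² − r² sin²θ)].
With r = 0.0201 m, L = 0.0724 m, θ = 107°: √(L² − r² sin²θ) = 0.069802 m.
v = −0.0201·247.5·0.95630·[1 + 0.0201·-0.29237/0.069802] = -4.356 m/s.
|v| = 4.356 m/s.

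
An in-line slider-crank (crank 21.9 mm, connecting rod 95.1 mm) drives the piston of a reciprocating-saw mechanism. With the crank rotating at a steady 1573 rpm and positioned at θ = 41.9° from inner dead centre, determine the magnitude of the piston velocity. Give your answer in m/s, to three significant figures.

2.83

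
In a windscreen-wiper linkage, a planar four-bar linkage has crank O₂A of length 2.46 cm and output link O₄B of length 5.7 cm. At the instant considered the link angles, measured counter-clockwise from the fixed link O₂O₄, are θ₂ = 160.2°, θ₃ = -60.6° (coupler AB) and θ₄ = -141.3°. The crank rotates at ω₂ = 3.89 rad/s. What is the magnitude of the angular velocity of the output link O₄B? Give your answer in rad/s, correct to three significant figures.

ω₂ = 3.89 rad/s
Differentiating the loop-closure r₂e^{iθ₂}+r₃e^{iθ₃}=r₁+r₄e^{iθ₄} gives r₂ω₂e^{iθ₂}+r₃ω₃e^{iθ₃}=r₄ω₄e^{iθ₄}.
Eliminating the other unknown: ω₄ = r₂ω₂ sin(θ₂−θ₃) / [r₄ sin(θ₄−θ₃)].
Numerator sine = -0.65342; denominator sine = -0.98686.
Result = 0.0246·3.89·(-0.65342) / (0.057·(-0.98686)) = +1.1116 rad/s; magnitude 1.1116 rad/s.

1.11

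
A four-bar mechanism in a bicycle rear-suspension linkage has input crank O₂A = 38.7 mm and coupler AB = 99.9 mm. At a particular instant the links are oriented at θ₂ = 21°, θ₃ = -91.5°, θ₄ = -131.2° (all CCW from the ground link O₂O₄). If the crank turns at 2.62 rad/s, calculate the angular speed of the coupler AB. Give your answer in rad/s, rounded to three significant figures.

0.741

ω₂ = 2.62 rad/s
Differentiating the loop-closure r₂e^{iθ₂}+r₃e^{iθ₃}=r₁+r₄e^{iθ₄} gives r₂ω₂e^{iθ₂}+r₃ω₃e^{iθ₃}=r₄ω₄e^{iθ₄}.
Eliminating the other unknown: ω₃ = r₂ω₂ sin(θ₄−θ₂) / [r₃ sin(θ₃−θ₄)].
Numerator sine = -0.46639; denominator sine = +0.63877.
Result = 0.0387·2.62·(-0.46639) / (0.0999·(+0.63877)) = -0.74105 rad/s; magnitude 0.74105 rad/s.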